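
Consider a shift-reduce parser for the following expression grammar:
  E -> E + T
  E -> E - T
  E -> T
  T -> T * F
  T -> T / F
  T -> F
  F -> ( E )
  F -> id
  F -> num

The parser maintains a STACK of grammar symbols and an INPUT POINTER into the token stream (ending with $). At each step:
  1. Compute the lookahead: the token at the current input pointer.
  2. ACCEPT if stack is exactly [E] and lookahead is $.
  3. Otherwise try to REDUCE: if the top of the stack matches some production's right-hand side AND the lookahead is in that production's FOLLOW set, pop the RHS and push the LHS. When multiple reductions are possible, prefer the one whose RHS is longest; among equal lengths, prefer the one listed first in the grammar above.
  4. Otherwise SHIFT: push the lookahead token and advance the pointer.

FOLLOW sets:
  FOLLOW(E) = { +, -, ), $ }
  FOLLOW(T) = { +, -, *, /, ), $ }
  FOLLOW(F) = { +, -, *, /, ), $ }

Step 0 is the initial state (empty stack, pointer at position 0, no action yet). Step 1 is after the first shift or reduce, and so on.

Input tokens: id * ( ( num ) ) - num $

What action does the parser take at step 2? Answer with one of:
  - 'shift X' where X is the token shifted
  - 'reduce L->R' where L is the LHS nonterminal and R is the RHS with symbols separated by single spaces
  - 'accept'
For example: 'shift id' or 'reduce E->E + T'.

Answer: reduce F->id

Derivation:
Step 1: shift id. Stack=[id] ptr=1 lookahead=* remaining=[* ( ( num ) ) - num $]
Step 2: reduce F->id. Stack=[F] ptr=1 lookahead=* remaining=[* ( ( num ) ) - num $]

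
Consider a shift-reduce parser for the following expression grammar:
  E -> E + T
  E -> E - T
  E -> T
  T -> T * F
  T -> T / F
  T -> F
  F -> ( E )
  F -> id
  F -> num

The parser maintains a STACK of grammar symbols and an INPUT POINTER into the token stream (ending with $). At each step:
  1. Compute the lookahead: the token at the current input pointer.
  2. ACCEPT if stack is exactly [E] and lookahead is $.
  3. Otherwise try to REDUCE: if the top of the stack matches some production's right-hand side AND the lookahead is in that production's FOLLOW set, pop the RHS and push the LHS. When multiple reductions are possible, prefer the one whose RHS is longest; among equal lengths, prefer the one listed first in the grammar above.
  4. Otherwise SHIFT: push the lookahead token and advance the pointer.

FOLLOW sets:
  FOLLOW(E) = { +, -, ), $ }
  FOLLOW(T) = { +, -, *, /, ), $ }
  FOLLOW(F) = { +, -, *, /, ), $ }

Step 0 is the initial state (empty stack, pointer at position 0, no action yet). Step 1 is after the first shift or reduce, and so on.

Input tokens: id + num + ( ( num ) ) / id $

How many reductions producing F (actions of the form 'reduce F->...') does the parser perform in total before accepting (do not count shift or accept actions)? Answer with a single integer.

Step 1: shift id. Stack=[id] ptr=1 lookahead=+ remaining=[+ num + ( ( num ) ) / id $]
Step 2: reduce F->id. Stack=[F] ptr=1 lookahead=+ remaining=[+ num + ( ( num ) ) / id $]
Step 3: reduce T->F. Stack=[T] ptr=1 lookahead=+ remaining=[+ num + ( ( num ) ) / id $]
Step 4: reduce E->T. Stack=[E] ptr=1 lookahead=+ remaining=[+ num + ( ( num ) ) / id $]
Step 5: shift +. Stack=[E +] ptr=2 lookahead=num remaining=[num + ( ( num ) ) / id $]
Step 6: shift num. Stack=[E + num] ptr=3 lookahead=+ remaining=[+ ( ( num ) ) / id $]
Step 7: reduce F->num. Stack=[E + F] ptr=3 lookahead=+ remaining=[+ ( ( num ) ) / id $]
Step 8: reduce T->F. Stack=[E + T] ptr=3 lookahead=+ remaining=[+ ( ( num ) ) / id $]
Step 9: reduce E->E + T. Stack=[E] ptr=3 lookahead=+ remaining=[+ ( ( num ) ) / id $]
Step 10: shift +. Stack=[E +] ptr=4 lookahead=( remaining=[( ( num ) ) / id $]
Step 11: shift (. Stack=[E + (] ptr=5 lookahead=( remaining=[( num ) ) / id $]
Step 12: shift (. Stack=[E + ( (] ptr=6 lookahead=num remaining=[num ) ) / id $]
Step 13: shift num. Stack=[E + ( ( num] ptr=7 lookahead=) remaining=[) ) / id $]
Step 14: reduce F->num. Stack=[E + ( ( F] ptr=7 lookahead=) remaining=[) ) / id $]
Step 15: reduce T->F. Stack=[E + ( ( T] ptr=7 lookahead=) remaining=[) ) / id $]
Step 16: reduce E->T. Stack=[E + ( ( E] ptr=7 lookahead=) remaining=[) ) / id $]
Step 17: shift ). Stack=[E + ( ( E )] ptr=8 lookahead=) remaining=[) / id $]
Step 18: reduce F->( E ). Stack=[E + ( F] ptr=8 lookahead=) remaining=[) / id $]
Step 19: reduce T->F. Stack=[E + ( T] ptr=8 lookahead=) remaining=[) / id $]
Step 20: reduce E->T. Stack=[E + ( E] ptr=8 lookahead=) remaining=[) / id $]
Step 21: shift ). Stack=[E + ( E )] ptr=9 lookahead=/ remaining=[/ id $]
Step 22: reduce F->( E ). Stack=[E + F] ptr=9 lookahead=/ remaining=[/ id $]
Step 23: reduce T->F. Stack=[E + T] ptr=9 lookahead=/ remaining=[/ id $]
Step 24: shift /. Stack=[E + T /] ptr=10 lookahead=id remaining=[id $]
Step 25: shift id. Stack=[E + T / id] ptr=11 lookahead=$ remaining=[$]
Step 26: reduce F->id. Stack=[E + T / F] ptr=11 lookahead=$ remaining=[$]
Step 27: reduce T->T / F. Stack=[E + T] ptr=11 lookahead=$ remaining=[$]
Step 28: reduce E->E + T. Stack=[E] ptr=11 lookahead=$ remaining=[$]
Step 29: accept. Stack=[E] ptr=11 lookahead=$ remaining=[$]

Answer: 6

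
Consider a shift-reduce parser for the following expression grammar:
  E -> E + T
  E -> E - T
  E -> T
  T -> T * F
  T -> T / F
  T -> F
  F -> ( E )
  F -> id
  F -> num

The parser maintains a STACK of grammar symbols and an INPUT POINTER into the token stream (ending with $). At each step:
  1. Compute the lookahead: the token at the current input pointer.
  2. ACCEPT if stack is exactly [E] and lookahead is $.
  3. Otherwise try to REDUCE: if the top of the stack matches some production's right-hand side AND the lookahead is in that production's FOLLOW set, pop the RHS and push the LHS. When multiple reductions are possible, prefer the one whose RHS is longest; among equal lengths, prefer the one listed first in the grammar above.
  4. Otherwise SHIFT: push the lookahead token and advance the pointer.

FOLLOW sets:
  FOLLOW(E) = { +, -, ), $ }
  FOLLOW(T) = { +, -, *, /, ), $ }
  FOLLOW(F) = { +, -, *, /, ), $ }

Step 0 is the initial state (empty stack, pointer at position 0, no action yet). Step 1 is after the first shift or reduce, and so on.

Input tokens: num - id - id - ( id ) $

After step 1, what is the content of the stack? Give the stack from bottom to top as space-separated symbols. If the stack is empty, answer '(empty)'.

Answer: num

Derivation:
Step 1: shift num. Stack=[num] ptr=1 lookahead=- remaining=[- id - id - ( id ) $]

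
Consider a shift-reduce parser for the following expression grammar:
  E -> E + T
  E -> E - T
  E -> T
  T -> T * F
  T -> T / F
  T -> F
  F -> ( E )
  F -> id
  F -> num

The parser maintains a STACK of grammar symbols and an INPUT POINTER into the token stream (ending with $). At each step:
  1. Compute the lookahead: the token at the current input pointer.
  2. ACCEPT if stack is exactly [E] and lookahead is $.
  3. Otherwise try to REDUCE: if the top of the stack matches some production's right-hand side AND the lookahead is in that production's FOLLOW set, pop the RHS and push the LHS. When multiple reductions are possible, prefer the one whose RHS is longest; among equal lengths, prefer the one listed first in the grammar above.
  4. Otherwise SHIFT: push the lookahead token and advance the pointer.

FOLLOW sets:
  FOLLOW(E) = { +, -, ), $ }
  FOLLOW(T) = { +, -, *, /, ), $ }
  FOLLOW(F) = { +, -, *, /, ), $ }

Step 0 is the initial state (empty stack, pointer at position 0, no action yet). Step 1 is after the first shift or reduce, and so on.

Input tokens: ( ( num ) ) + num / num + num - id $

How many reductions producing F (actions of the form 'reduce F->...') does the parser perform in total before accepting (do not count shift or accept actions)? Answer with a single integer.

Answer: 7

Derivation:
Step 1: shift (. Stack=[(] ptr=1 lookahead=( remaining=[( num ) ) + num / num + num - id $]
Step 2: shift (. Stack=[( (] ptr=2 lookahead=num remaining=[num ) ) + num / num + num - id $]
Step 3: shift num. Stack=[( ( num] ptr=3 lookahead=) remaining=[) ) + num / num + num - id $]
Step 4: reduce F->num. Stack=[( ( F] ptr=3 lookahead=) remaining=[) ) + num / num + num - id $]
Step 5: reduce T->F. Stack=[( ( T] ptr=3 lookahead=) remaining=[) ) + num / num + num - id $]
Step 6: reduce E->T. Stack=[( ( E] ptr=3 lookahead=) remaining=[) ) + num / num + num - id $]
Step 7: shift ). Stack=[( ( E )] ptr=4 lookahead=) remaining=[) + num / num + num - id $]
Step 8: reduce F->( E ). Stack=[( F] ptr=4 lookahead=) remaining=[) + num / num + num - id $]
Step 9: reduce T->F. Stack=[( T] ptr=4 lookahead=) remaining=[) + num / num + num - id $]
Step 10: reduce E->T. Stack=[( E] ptr=4 lookahead=) remaining=[) + num / num + num - id $]
Step 11: shift ). Stack=[( E )] ptr=5 lookahead=+ remaining=[+ num / num + num - id $]
Step 12: reduce F->( E ). Stack=[F] ptr=5 lookahead=+ remaining=[+ num / num + num - id $]
Step 13: reduce T->F. Stack=[T] ptr=5 lookahead=+ remaining=[+ num / num + num - id $]
Step 14: reduce E->T. Stack=[E] ptr=5 lookahead=+ remaining=[+ num / num + num - id $]
Step 15: shift +. Stack=[E +] ptr=6 lookahead=num remaining=[num / num + num - id $]
Step 16: shift num. Stack=[E + num] ptr=7 lookahead=/ remaining=[/ num + num - id $]
Step 17: reduce F->num. Stack=[E + F] ptr=7 lookahead=/ remaining=[/ num + num - id $]
Step 18: reduce T->F. Stack=[E + T] ptr=7 lookahead=/ remaining=[/ num + num - id $]
Step 19: shift /. Stack=[E + T /] ptr=8 lookahead=num remaining=[num + num - id $]
Step 20: shift num. Stack=[E + T / num] ptr=9 lookahead=+ remaining=[+ num - id $]
Step 21: reduce F->num. Stack=[E + T / F] ptr=9 lookahead=+ remaining=[+ num - id $]
Step 22: reduce T->T / F. Stack=[E + T] ptr=9 lookahead=+ remaining=[+ num - id $]
Step 23: reduce E->E + T. Stack=[E] ptr=9 lookahead=+ remaining=[+ num - id $]
Step 24: shift +. Stack=[E +] ptr=10 lookahead=num remaining=[num - id $]
Step 25: shift num. Stack=[E + num] ptr=11 lookahead=- remaining=[- id $]
Step 26: reduce F->num. Stack=[E + F] ptr=11 lookahead=- remaining=[- id $]
Step 27: reduce T->F. Stack=[E + T] ptr=11 lookahead=- remaining=[- id $]
Step 28: reduce E->E + T. Stack=[E] ptr=11 lookahead=- remaining=[- id $]
Step 29: shift -. Stack=[E -] ptr=12 lookahead=id remaining=[id $]
Step 30: shift id. Stack=[E - id] ptr=13 lookahead=$ remaining=[$]
Step 31: reduce F->id. Stack=[E - F] ptr=13 lookahead=$ remaining=[$]
Step 32: reduce T->F. Stack=[E - T] ptr=13 lookahead=$ remaining=[$]
Step 33: reduce E->E - T. Stack=[E] ptr=13 lookahead=$ remaining=[$]
Step 34: accept. Stack=[E] ptr=13 lookahead=$ remaining=[$]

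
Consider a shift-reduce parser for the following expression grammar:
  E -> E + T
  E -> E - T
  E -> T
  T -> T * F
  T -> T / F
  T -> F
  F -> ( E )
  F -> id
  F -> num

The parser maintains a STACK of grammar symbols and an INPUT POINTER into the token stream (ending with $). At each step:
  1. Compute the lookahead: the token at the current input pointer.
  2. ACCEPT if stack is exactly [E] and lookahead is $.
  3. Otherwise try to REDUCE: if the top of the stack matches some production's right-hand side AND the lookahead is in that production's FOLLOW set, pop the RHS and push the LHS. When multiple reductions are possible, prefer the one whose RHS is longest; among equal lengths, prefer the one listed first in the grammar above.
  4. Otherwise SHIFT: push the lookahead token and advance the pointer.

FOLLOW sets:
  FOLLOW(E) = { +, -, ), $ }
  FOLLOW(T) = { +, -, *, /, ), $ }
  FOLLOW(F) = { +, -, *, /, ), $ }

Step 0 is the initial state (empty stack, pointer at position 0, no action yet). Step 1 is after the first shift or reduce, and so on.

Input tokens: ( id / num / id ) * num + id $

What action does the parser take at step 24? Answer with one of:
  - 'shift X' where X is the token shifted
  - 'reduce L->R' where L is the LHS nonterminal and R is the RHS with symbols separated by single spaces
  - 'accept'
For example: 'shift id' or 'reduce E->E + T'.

Step 1: shift (. Stack=[(] ptr=1 lookahead=id remaining=[id / num / id ) * num + id $]
Step 2: shift id. Stack=[( id] ptr=2 lookahead=/ remaining=[/ num / id ) * num + id $]
Step 3: reduce F->id. Stack=[( F] ptr=2 lookahead=/ remaining=[/ num / id ) * num + id $]
Step 4: reduce T->F. Stack=[( T] ptr=2 lookahead=/ remaining=[/ num / id ) * num + id $]
Step 5: shift /. Stack=[( T /] ptr=3 lookahead=num remaining=[num / id ) * num + id $]
Step 6: shift num. Stack=[( T / num] ptr=4 lookahead=/ remaining=[/ id ) * num + id $]
Step 7: reduce F->num. Stack=[( T / F] ptr=4 lookahead=/ remaining=[/ id ) * num + id $]
Step 8: reduce T->T / F. Stack=[( T] ptr=4 lookahead=/ remaining=[/ id ) * num + id $]
Step 9: shift /. Stack=[( T /] ptr=5 lookahead=id remaining=[id ) * num + id $]
Step 10: shift id. Stack=[( T / id] ptr=6 lookahead=) remaining=[) * num + id $]
Step 11: reduce F->id. Stack=[( T / F] ptr=6 lookahead=) remaining=[) * num + id $]
Step 12: reduce T->T / F. Stack=[( T] ptr=6 lookahead=) remaining=[) * num + id $]
Step 13: reduce E->T. Stack=[( E] ptr=6 lookahead=) remaining=[) * num + id $]
Step 14: shift ). Stack=[( E )] ptr=7 lookahead=* remaining=[* num + id $]
Step 15: reduce F->( E ). Stack=[F] ptr=7 lookahead=* remaining=[* num + id $]
Step 16: reduce T->F. Stack=[T] ptr=7 lookahead=* remaining=[* num + id $]
Step 17: shift *. Stack=[T *] ptr=8 lookahead=num remaining=[num + id $]
Step 18: shift num. Stack=[T * num] ptr=9 lookahead=+ remaining=[+ id $]
Step 19: reduce F->num. Stack=[T * F] ptr=9 lookahead=+ remaining=[+ id $]
Step 20: reduce T->T * F. Stack=[T] ptr=9 lookahead=+ remaining=[+ id $]
Step 21: reduce E->T. Stack=[E] ptr=9 lookahead=+ remaining=[+ id $]
Step 22: shift +. Stack=[E +] ptr=10 lookahead=id remaining=[id $]
Step 23: shift id. Stack=[E + id] ptr=11 lookahead=$ remaining=[$]
Step 24: reduce F->id. Stack=[E + F] ptr=11 lookahead=$ remaining=[$]

Answer: reduce F->id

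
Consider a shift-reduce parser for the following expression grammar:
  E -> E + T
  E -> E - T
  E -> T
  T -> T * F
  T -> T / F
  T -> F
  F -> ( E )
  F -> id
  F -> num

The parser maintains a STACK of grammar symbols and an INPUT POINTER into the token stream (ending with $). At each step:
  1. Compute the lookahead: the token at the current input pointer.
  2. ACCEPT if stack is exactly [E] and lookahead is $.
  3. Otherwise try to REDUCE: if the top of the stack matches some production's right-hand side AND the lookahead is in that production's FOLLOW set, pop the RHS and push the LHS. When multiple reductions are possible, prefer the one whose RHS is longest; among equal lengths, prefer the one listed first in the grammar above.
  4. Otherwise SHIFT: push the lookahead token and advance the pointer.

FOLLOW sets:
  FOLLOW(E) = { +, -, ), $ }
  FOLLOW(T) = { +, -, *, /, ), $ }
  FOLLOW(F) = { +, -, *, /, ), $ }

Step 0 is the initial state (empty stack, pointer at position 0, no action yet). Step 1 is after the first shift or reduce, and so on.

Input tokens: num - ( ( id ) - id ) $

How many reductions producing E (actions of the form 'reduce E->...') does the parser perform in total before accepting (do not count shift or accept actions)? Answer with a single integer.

Step 1: shift num. Stack=[num] ptr=1 lookahead=- remaining=[- ( ( id ) - id ) $]
Step 2: reduce F->num. Stack=[F] ptr=1 lookahead=- remaining=[- ( ( id ) - id ) $]
Step 3: reduce T->F. Stack=[T] ptr=1 lookahead=- remaining=[- ( ( id ) - id ) $]
Step 4: reduce E->T. Stack=[E] ptr=1 lookahead=- remaining=[- ( ( id ) - id ) $]
Step 5: shift -. Stack=[E -] ptr=2 lookahead=( remaining=[( ( id ) - id ) $]
Step 6: shift (. Stack=[E - (] ptr=3 lookahead=( remaining=[( id ) - id ) $]
Step 7: shift (. Stack=[E - ( (] ptr=4 lookahead=id remaining=[id ) - id ) $]
Step 8: shift id. Stack=[E - ( ( id] ptr=5 lookahead=) remaining=[) - id ) $]
Step 9: reduce F->id. Stack=[E - ( ( F] ptr=5 lookahead=) remaining=[) - id ) $]
Step 10: reduce T->F. Stack=[E - ( ( T] ptr=5 lookahead=) remaining=[) - id ) $]
Step 11: reduce E->T. Stack=[E - ( ( E] ptr=5 lookahead=) remaining=[) - id ) $]
Step 12: shift ). Stack=[E - ( ( E )] ptr=6 lookahead=- remaining=[- id ) $]
Step 13: reduce F->( E ). Stack=[E - ( F] ptr=6 lookahead=- remaining=[- id ) $]
Step 14: reduce T->F. Stack=[E - ( T] ptr=6 lookahead=- remaining=[- id ) $]
Step 15: reduce E->T. Stack=[E - ( E] ptr=6 lookahead=- remaining=[- id ) $]
Step 16: shift -. Stack=[E - ( E -] ptr=7 lookahead=id remaining=[id ) $]
Step 17: shift id. Stack=[E - ( E - id] ptr=8 lookahead=) remaining=[) $]
Step 18: reduce F->id. Stack=[E - ( E - F] ptr=8 lookahead=) remaining=[) $]
Step 19: reduce T->F. Stack=[E - ( E - T] ptr=8 lookahead=) remaining=[) $]
Step 20: reduce E->E - T. Stack=[E - ( E] ptr=8 lookahead=) remaining=[) $]
Step 21: shift ). Stack=[E - ( E )] ptr=9 lookahead=$ remaining=[$]
Step 22: reduce F->( E ). Stack=[E - F] ptr=9 lookahead=$ remaining=[$]
Step 23: reduce T->F. Stack=[E - T] ptr=9 lookahead=$ remaining=[$]
Step 24: reduce E->E - T. Stack=[E] ptr=9 lookahead=$ remaining=[$]
Step 25: accept. Stack=[E] ptr=9 lookahead=$ remaining=[$]

Answer: 5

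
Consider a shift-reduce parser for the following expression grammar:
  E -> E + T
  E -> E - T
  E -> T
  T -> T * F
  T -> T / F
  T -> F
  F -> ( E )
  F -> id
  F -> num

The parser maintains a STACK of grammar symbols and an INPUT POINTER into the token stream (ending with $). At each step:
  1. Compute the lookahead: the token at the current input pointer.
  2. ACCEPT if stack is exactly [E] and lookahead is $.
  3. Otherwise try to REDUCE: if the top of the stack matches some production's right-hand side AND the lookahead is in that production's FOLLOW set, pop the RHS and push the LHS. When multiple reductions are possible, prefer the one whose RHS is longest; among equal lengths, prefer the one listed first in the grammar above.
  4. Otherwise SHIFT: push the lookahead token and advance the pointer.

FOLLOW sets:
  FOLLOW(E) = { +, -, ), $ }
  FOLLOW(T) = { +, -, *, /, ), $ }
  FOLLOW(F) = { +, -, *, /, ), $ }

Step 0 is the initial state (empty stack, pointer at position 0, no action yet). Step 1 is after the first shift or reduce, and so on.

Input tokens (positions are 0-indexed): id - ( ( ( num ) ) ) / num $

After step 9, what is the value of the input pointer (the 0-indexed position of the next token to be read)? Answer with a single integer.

Answer: 6

Derivation:
Step 1: shift id. Stack=[id] ptr=1 lookahead=- remaining=[- ( ( ( num ) ) ) / num $]
Step 2: reduce F->id. Stack=[F] ptr=1 lookahead=- remaining=[- ( ( ( num ) ) ) / num $]
Step 3: reduce T->F. Stack=[T] ptr=1 lookahead=- remaining=[- ( ( ( num ) ) ) / num $]
Step 4: reduce E->T. Stack=[E] ptr=1 lookahead=- remaining=[- ( ( ( num ) ) ) / num $]
Step 5: shift -. Stack=[E -] ptr=2 lookahead=( remaining=[( ( ( num ) ) ) / num $]
Step 6: shift (. Stack=[E - (] ptr=3 lookahead=( remaining=[( ( num ) ) ) / num $]
Step 7: shift (. Stack=[E - ( (] ptr=4 lookahead=( remaining=[( num ) ) ) / num $]
Step 8: shift (. Stack=[E - ( ( (] ptr=5 lookahead=num remaining=[num ) ) ) / num $]
Step 9: shift num. Stack=[E - ( ( ( num] ptr=6 lookahead=) remaining=[) ) ) / num $]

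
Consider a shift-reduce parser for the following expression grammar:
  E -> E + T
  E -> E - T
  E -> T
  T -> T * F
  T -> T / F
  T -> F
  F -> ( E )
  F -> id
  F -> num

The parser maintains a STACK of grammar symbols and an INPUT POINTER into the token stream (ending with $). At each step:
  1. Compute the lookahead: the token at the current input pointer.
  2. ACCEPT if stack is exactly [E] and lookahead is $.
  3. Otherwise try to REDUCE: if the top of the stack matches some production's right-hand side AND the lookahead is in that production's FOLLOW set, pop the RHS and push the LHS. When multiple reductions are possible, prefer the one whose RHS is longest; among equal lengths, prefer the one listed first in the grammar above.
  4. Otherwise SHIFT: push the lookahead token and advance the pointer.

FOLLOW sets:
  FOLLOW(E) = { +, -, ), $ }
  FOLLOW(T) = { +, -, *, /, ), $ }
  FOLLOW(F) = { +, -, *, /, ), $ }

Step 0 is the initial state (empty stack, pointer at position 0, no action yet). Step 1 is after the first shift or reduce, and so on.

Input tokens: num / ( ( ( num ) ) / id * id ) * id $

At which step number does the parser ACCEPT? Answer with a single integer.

Step 1: shift num. Stack=[num] ptr=1 lookahead=/ remaining=[/ ( ( ( num ) ) / id * id ) * id $]
Step 2: reduce F->num. Stack=[F] ptr=1 lookahead=/ remaining=[/ ( ( ( num ) ) / id * id ) * id $]
Step 3: reduce T->F. Stack=[T] ptr=1 lookahead=/ remaining=[/ ( ( ( num ) ) / id * id ) * id $]
Step 4: shift /. Stack=[T /] ptr=2 lookahead=( remaining=[( ( ( num ) ) / id * id ) * id $]
Step 5: shift (. Stack=[T / (] ptr=3 lookahead=( remaining=[( ( num ) ) / id * id ) * id $]
Step 6: shift (. Stack=[T / ( (] ptr=4 lookahead=( remaining=[( num ) ) / id * id ) * id $]
Step 7: shift (. Stack=[T / ( ( (] ptr=5 lookahead=num remaining=[num ) ) / id * id ) * id $]
Step 8: shift num. Stack=[T / ( ( ( num] ptr=6 lookahead=) remaining=[) ) / id * id ) * id $]
Step 9: reduce F->num. Stack=[T / ( ( ( F] ptr=6 lookahead=) remaining=[) ) / id * id ) * id $]
Step 10: reduce T->F. Stack=[T / ( ( ( T] ptr=6 lookahead=) remaining=[) ) / id * id ) * id $]
Step 11: reduce E->T. Stack=[T / ( ( ( E] ptr=6 lookahead=) remaining=[) ) / id * id ) * id $]
Step 12: shift ). Stack=[T / ( ( ( E )] ptr=7 lookahead=) remaining=[) / id * id ) * id $]
Step 13: reduce F->( E ). Stack=[T / ( ( F] ptr=7 lookahead=) remaining=[) / id * id ) * id $]
Step 14: reduce T->F. Stack=[T / ( ( T] ptr=7 lookahead=) remaining=[) / id * id ) * id $]
Step 15: reduce E->T. Stack=[T / ( ( E] ptr=7 lookahead=) remaining=[) / id * id ) * id $]
Step 16: shift ). Stack=[T / ( ( E )] ptr=8 lookahead=/ remaining=[/ id * id ) * id $]
Step 17: reduce F->( E ). Stack=[T / ( F] ptr=8 lookahead=/ remaining=[/ id * id ) * id $]
Step 18: reduce T->F. Stack=[T / ( T] ptr=8 lookahead=/ remaining=[/ id * id ) * id $]
Step 19: shift /. Stack=[T / ( T /] ptr=9 lookahead=id remaining=[id * id ) * id $]
Step 20: shift id. Stack=[T / ( T / id] ptr=10 lookahead=* remaining=[* id ) * id $]
Step 21: reduce F->id. Stack=[T / ( T / F] ptr=10 lookahead=* remaining=[* id ) * id $]
Step 22: reduce T->T / F. Stack=[T / ( T] ptr=10 lookahead=* remaining=[* id ) * id $]
Step 23: shift *. Stack=[T / ( T *] ptr=11 lookahead=id remaining=[id ) * id $]
Step 24: shift id. Stack=[T / ( T * id] ptr=12 lookahead=) remaining=[) * id $]
Step 25: reduce F->id. Stack=[T / ( T * F] ptr=12 lookahead=) remaining=[) * id $]
Step 26: reduce T->T * F. Stack=[T / ( T] ptr=12 lookahead=) remaining=[) * id $]
Step 27: reduce E->T. Stack=[T / ( E] ptr=12 lookahead=) remaining=[) * id $]
Step 28: shift ). Stack=[T / ( E )] ptr=13 lookahead=* remaining=[* id $]
Step 29: reduce F->( E ). Stack=[T / F] ptr=13 lookahead=* remaining=[* id $]
Step 30: reduce T->T / F. Stack=[T] ptr=13 lookahead=* remaining=[* id $]
Step 31: shift *. Stack=[T *] ptr=14 lookahead=id remaining=[id $]
Step 32: shift id. Stack=[T * id] ptr=15 lookahead=$ remaining=[$]
Step 33: reduce F->id. Stack=[T * F] ptr=15 lookahead=$ remaining=[$]
Step 34: reduce T->T * F. Stack=[T] ptr=15 lookahead=$ remaining=[$]
Step 35: reduce E->T. Stack=[E] ptr=15 lookahead=$ remaining=[$]
Step 36: accept. Stack=[E] ptr=15 lookahead=$ remaining=[$]

Answer: 36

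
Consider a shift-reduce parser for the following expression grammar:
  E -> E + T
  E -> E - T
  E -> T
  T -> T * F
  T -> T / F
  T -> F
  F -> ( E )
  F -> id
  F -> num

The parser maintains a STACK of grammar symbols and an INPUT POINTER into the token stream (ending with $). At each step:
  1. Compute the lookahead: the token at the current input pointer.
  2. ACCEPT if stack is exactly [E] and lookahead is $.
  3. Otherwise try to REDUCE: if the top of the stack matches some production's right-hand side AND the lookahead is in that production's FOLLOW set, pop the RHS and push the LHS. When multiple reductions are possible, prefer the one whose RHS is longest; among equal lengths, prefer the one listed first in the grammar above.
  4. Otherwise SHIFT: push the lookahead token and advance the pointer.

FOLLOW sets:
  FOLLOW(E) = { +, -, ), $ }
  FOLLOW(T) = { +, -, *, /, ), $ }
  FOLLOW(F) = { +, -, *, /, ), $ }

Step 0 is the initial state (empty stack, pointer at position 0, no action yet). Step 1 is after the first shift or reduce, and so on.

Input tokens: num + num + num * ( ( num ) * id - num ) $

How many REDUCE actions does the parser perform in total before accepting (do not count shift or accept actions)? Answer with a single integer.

Step 1: shift num. Stack=[num] ptr=1 lookahead=+ remaining=[+ num + num * ( ( num ) * id - num ) $]
Step 2: reduce F->num. Stack=[F] ptr=1 lookahead=+ remaining=[+ num + num * ( ( num ) * id - num ) $]
Step 3: reduce T->F. Stack=[T] ptr=1 lookahead=+ remaining=[+ num + num * ( ( num ) * id - num ) $]
Step 4: reduce E->T. Stack=[E] ptr=1 lookahead=+ remaining=[+ num + num * ( ( num ) * id - num ) $]
Step 5: shift +. Stack=[E +] ptr=2 lookahead=num remaining=[num + num * ( ( num ) * id - num ) $]
Step 6: shift num. Stack=[E + num] ptr=3 lookahead=+ remaining=[+ num * ( ( num ) * id - num ) $]
Step 7: reduce F->num. Stack=[E + F] ptr=3 lookahead=+ remaining=[+ num * ( ( num ) * id - num ) $]
Step 8: reduce T->F. Stack=[E + T] ptr=3 lookahead=+ remaining=[+ num * ( ( num ) * id - num ) $]
Step 9: reduce E->E + T. Stack=[E] ptr=3 lookahead=+ remaining=[+ num * ( ( num ) * id - num ) $]
Step 10: shift +. Stack=[E +] ptr=4 lookahead=num remaining=[num * ( ( num ) * id - num ) $]
Step 11: shift num. Stack=[E + num] ptr=5 lookahead=* remaining=[* ( ( num ) * id - num ) $]
Step 12: reduce F->num. Stack=[E + F] ptr=5 lookahead=* remaining=[* ( ( num ) * id - num ) $]
Step 13: reduce T->F. Stack=[E + T] ptr=5 lookahead=* remaining=[* ( ( num ) * id - num ) $]
Step 14: shift *. Stack=[E + T *] ptr=6 lookahead=( remaining=[( ( num ) * id - num ) $]
Step 15: shift (. Stack=[E + T * (] ptr=7 lookahead=( remaining=[( num ) * id - num ) $]
Step 16: shift (. Stack=[E + T * ( (] ptr=8 lookahead=num remaining=[num ) * id - num ) $]
Step 17: shift num. Stack=[E + T * ( ( num] ptr=9 lookahead=) remaining=[) * id - num ) $]
Step 18: reduce F->num. Stack=[E + T * ( ( F] ptr=9 lookahead=) remaining=[) * id - num ) $]
Step 19: reduce T->F. Stack=[E + T * ( ( T] ptr=9 lookahead=) remaining=[) * id - num ) $]
Step 20: reduce E->T. Stack=[E + T * ( ( E] ptr=9 lookahead=) remaining=[) * id - num ) $]
Step 21: shift ). Stack=[E + T * ( ( E )] ptr=10 lookahead=* remaining=[* id - num ) $]
Step 22: reduce F->( E ). Stack=[E + T * ( F] ptr=10 lookahead=* remaining=[* id - num ) $]
Step 23: reduce T->F. Stack=[E + T * ( T] ptr=10 lookahead=* remaining=[* id - num ) $]
Step 24: shift *. Stack=[E + T * ( T *] ptr=11 lookahead=id remaining=[id - num ) $]
Step 25: shift id. Stack=[E + T * ( T * id] ptr=12 lookahead=- remaining=[- num ) $]
Step 26: reduce F->id. Stack=[E + T * ( T * F] ptr=12 lookahead=- remaining=[- num ) $]
Step 27: reduce T->T * F. Stack=[E + T * ( T] ptr=12 lookahead=- remaining=[- num ) $]
Step 28: reduce E->T. Stack=[E + T * ( E] ptr=12 lookahead=- remaining=[- num ) $]
Step 29: shift -. Stack=[E + T * ( E -] ptr=13 lookahead=num remaining=[num ) $]
Step 30: shift num. Stack=[E + T * ( E - num] ptr=14 lookahead=) remaining=[) $]
Step 31: reduce F->num. Stack=[E + T * ( E - F] ptr=14 lookahead=) remaining=[) $]
Step 32: reduce T->F. Stack=[E + T * ( E - T] ptr=14 lookahead=) remaining=[) $]
Step 33: reduce E->E - T. Stack=[E + T * ( E] ptr=14 lookahead=) remaining=[) $]
Step 34: shift ). Stack=[E + T * ( E )] ptr=15 lookahead=$ remaining=[$]
Step 35: reduce F->( E ). Stack=[E + T * F] ptr=15 lookahead=$ remaining=[$]
Step 36: reduce T->T * F. Stack=[E + T] ptr=15 lookahead=$ remaining=[$]
Step 37: reduce E->E + T. Stack=[E] ptr=15 lookahead=$ remaining=[$]
Step 38: accept. Stack=[E] ptr=15 lookahead=$ remaining=[$]

Answer: 22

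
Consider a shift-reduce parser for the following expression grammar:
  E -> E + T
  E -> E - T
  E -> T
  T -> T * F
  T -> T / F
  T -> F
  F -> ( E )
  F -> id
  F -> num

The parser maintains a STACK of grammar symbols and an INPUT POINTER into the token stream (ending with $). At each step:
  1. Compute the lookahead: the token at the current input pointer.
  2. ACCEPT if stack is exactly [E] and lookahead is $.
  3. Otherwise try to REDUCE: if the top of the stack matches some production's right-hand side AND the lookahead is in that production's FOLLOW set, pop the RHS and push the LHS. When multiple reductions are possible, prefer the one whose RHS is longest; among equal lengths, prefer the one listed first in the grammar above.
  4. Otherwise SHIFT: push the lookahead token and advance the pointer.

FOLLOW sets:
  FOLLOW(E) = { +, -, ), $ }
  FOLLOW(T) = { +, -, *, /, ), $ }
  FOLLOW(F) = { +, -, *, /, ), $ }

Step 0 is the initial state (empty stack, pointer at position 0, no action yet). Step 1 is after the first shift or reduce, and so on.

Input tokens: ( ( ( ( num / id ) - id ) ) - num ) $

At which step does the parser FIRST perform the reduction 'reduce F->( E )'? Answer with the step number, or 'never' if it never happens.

Step 1: shift (. Stack=[(] ptr=1 lookahead=( remaining=[( ( ( num / id ) - id ) ) - num ) $]
Step 2: shift (. Stack=[( (] ptr=2 lookahead=( remaining=[( ( num / id ) - id ) ) - num ) $]
Step 3: shift (. Stack=[( ( (] ptr=3 lookahead=( remaining=[( num / id ) - id ) ) - num ) $]
Step 4: shift (. Stack=[( ( ( (] ptr=4 lookahead=num remaining=[num / id ) - id ) ) - num ) $]
Step 5: shift num. Stack=[( ( ( ( num] ptr=5 lookahead=/ remaining=[/ id ) - id ) ) - num ) $]
Step 6: reduce F->num. Stack=[( ( ( ( F] ptr=5 lookahead=/ remaining=[/ id ) - id ) ) - num ) $]
Step 7: reduce T->F. Stack=[( ( ( ( T] ptr=5 lookahead=/ remaining=[/ id ) - id ) ) - num ) $]
Step 8: shift /. Stack=[( ( ( ( T /] ptr=6 lookahead=id remaining=[id ) - id ) ) - num ) $]
Step 9: shift id. Stack=[( ( ( ( T / id] ptr=7 lookahead=) remaining=[) - id ) ) - num ) $]
Step 10: reduce F->id. Stack=[( ( ( ( T / F] ptr=7 lookahead=) remaining=[) - id ) ) - num ) $]
Step 11: reduce T->T / F. Stack=[( ( ( ( T] ptr=7 lookahead=) remaining=[) - id ) ) - num ) $]
Step 12: reduce E->T. Stack=[( ( ( ( E] ptr=7 lookahead=) remaining=[) - id ) ) - num ) $]
Step 13: shift ). Stack=[( ( ( ( E )] ptr=8 lookahead=- remaining=[- id ) ) - num ) $]
Step 14: reduce F->( E ). Stack=[( ( ( F] ptr=8 lookahead=- remaining=[- id ) ) - num ) $]

Answer: 14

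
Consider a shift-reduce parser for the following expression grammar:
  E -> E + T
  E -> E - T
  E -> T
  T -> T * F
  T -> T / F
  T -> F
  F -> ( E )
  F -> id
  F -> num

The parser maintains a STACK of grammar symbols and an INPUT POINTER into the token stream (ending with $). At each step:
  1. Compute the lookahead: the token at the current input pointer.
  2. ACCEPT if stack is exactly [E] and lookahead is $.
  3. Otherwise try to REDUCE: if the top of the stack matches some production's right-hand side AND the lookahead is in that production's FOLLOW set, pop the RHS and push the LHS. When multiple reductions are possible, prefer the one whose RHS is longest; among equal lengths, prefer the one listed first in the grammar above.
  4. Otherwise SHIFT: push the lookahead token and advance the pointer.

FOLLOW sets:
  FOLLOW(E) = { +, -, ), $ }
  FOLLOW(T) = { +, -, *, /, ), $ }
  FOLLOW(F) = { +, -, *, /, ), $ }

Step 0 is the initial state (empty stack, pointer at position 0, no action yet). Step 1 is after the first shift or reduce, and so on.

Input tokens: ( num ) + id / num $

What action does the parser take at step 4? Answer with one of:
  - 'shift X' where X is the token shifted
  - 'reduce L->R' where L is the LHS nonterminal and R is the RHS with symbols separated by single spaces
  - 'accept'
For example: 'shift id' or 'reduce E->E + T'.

Step 1: shift (. Stack=[(] ptr=1 lookahead=num remaining=[num ) + id / num $]
Step 2: shift num. Stack=[( num] ptr=2 lookahead=) remaining=[) + id / num $]
Step 3: reduce F->num. Stack=[( F] ptr=2 lookahead=) remaining=[) + id / num $]
Step 4: reduce T->F. Stack=[( T] ptr=2 lookahead=) remaining=[) + id / num $]

Answer: reduce T->F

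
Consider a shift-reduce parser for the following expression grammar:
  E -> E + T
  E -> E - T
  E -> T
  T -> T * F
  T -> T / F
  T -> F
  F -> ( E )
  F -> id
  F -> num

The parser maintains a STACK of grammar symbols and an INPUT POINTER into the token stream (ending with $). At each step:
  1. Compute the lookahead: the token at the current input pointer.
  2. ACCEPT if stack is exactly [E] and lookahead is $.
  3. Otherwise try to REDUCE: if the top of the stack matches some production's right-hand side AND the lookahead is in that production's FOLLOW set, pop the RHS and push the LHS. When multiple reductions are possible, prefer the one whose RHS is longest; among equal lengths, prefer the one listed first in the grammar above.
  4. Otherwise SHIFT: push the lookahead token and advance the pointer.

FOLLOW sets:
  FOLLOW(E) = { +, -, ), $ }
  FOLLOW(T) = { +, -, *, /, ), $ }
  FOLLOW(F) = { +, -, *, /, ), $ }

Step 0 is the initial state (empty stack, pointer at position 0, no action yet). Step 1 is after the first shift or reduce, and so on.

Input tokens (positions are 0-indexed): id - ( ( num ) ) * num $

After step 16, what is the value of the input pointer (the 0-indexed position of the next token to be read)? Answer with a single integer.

Answer: 7

Derivation:
Step 1: shift id. Stack=[id] ptr=1 lookahead=- remaining=[- ( ( num ) ) * num $]
Step 2: reduce F->id. Stack=[F] ptr=1 lookahead=- remaining=[- ( ( num ) ) * num $]
Step 3: reduce T->F. Stack=[T] ptr=1 lookahead=- remaining=[- ( ( num ) ) * num $]
Step 4: reduce E->T. Stack=[E] ptr=1 lookahead=- remaining=[- ( ( num ) ) * num $]
Step 5: shift -. Stack=[E -] ptr=2 lookahead=( remaining=[( ( num ) ) * num $]
Step 6: shift (. Stack=[E - (] ptr=3 lookahead=( remaining=[( num ) ) * num $]
Step 7: shift (. Stack=[E - ( (] ptr=4 lookahead=num remaining=[num ) ) * num $]
Step 8: shift num. Stack=[E - ( ( num] ptr=5 lookahead=) remaining=[) ) * num $]
Step 9: reduce F->num. Stack=[E - ( ( F] ptr=5 lookahead=) remaining=[) ) * num $]
Step 10: reduce T->F. Stack=[E - ( ( T] ptr=5 lookahead=) remaining=[) ) * num $]
Step 11: reduce E->T. Stack=[E - ( ( E] ptr=5 lookahead=) remaining=[) ) * num $]
Step 12: shift ). Stack=[E - ( ( E )] ptr=6 lookahead=) remaining=[) * num $]
Step 13: reduce F->( E ). Stack=[E - ( F] ptr=6 lookahead=) remaining=[) * num $]
Step 14: reduce T->F. Stack=[E - ( T] ptr=6 lookahead=) remaining=[) * num $]
Step 15: reduce E->T. Stack=[E - ( E] ptr=6 lookahead=) remaining=[) * num $]
Step 16: shift ). Stack=[E - ( E )] ptr=7 lookahead=* remaining=[* num $]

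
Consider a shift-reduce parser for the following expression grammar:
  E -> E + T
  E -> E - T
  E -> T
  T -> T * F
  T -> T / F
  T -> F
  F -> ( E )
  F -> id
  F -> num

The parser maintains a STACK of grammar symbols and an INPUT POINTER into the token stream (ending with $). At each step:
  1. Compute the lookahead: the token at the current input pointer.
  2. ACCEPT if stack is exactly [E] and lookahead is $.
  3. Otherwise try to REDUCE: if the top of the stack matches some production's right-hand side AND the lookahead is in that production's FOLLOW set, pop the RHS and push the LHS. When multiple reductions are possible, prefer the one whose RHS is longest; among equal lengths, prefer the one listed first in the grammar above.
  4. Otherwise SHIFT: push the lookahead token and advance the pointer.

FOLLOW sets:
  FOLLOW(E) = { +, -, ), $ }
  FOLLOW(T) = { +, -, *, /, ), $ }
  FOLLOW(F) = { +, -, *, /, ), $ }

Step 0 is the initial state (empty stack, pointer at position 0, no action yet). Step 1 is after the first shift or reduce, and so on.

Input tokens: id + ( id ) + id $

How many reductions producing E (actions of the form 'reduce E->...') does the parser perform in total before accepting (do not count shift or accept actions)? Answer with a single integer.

Step 1: shift id. Stack=[id] ptr=1 lookahead=+ remaining=[+ ( id ) + id $]
Step 2: reduce F->id. Stack=[F] ptr=1 lookahead=+ remaining=[+ ( id ) + id $]
Step 3: reduce T->F. Stack=[T] ptr=1 lookahead=+ remaining=[+ ( id ) + id $]
Step 4: reduce E->T. Stack=[E] ptr=1 lookahead=+ remaining=[+ ( id ) + id $]
Step 5: shift +. Stack=[E +] ptr=2 lookahead=( remaining=[( id ) + id $]
Step 6: shift (. Stack=[E + (] ptr=3 lookahead=id remaining=[id ) + id $]
Step 7: shift id. Stack=[E + ( id] ptr=4 lookahead=) remaining=[) + id $]
Step 8: reduce F->id. Stack=[E + ( F] ptr=4 lookahead=) remaining=[) + id $]
Step 9: reduce T->F. Stack=[E + ( T] ptr=4 lookahead=) remaining=[) + id $]
Step 10: reduce E->T. Stack=[E + ( E] ptr=4 lookahead=) remaining=[) + id $]
Step 11: shift ). Stack=[E + ( E )] ptr=5 lookahead=+ remaining=[+ id $]
Step 12: reduce F->( E ). Stack=[E + F] ptr=5 lookahead=+ remaining=[+ id $]
Step 13: reduce T->F. Stack=[E + T] ptr=5 lookahead=+ remaining=[+ id $]
Step 14: reduce E->E + T. Stack=[E] ptr=5 lookahead=+ remaining=[+ id $]
Step 15: shift +. Stack=[E +] ptr=6 lookahead=id remaining=[id $]
Step 16: shift id. Stack=[E + id] ptr=7 lookahead=$ remaining=[$]
Step 17: reduce F->id. Stack=[E + F] ptr=7 lookahead=$ remaining=[$]
Step 18: reduce T->F. Stack=[E + T] ptr=7 lookahead=$ remaining=[$]
Step 19: reduce E->E + T. Stack=[E] ptr=7 lookahead=$ remaining=[$]
Step 20: accept. Stack=[E] ptr=7 lookahead=$ remaining=[$]

Answer: 4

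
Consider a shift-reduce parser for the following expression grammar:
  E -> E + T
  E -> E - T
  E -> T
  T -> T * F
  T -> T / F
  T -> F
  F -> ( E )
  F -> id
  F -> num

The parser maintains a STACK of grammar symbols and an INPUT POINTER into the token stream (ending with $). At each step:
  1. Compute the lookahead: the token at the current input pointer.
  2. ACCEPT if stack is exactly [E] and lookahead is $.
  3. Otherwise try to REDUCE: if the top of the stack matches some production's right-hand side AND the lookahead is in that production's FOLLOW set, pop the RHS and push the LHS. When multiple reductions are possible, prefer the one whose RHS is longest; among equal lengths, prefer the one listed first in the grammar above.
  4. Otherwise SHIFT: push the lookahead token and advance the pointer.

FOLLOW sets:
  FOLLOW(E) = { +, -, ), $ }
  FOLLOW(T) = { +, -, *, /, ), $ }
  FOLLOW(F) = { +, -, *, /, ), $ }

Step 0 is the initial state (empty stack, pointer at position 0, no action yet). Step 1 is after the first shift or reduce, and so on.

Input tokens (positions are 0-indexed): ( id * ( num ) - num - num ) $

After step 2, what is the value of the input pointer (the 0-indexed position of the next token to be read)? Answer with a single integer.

Step 1: shift (. Stack=[(] ptr=1 lookahead=id remaining=[id * ( num ) - num - num ) $]
Step 2: shift id. Stack=[( id] ptr=2 lookahead=* remaining=[* ( num ) - num - num ) $]

Answer: 2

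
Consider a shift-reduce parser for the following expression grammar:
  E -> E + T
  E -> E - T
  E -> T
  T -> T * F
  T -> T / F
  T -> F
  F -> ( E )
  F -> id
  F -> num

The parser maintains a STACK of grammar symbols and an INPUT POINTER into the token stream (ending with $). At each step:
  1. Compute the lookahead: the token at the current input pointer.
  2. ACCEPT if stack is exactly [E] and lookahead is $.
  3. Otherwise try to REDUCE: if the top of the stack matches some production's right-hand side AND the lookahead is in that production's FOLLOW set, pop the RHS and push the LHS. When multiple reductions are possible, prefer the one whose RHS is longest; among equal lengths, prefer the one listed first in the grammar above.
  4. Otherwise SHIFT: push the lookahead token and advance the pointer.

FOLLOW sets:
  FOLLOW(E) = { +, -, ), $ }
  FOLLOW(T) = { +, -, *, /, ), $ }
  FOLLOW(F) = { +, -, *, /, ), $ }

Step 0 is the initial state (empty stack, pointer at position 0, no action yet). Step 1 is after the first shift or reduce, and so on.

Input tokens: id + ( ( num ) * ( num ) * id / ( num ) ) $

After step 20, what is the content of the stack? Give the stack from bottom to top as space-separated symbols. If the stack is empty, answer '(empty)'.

Answer: E + ( T * ( E

Derivation:
Step 1: shift id. Stack=[id] ptr=1 lookahead=+ remaining=[+ ( ( num ) * ( num ) * id / ( num ) ) $]
Step 2: reduce F->id. Stack=[F] ptr=1 lookahead=+ remaining=[+ ( ( num ) * ( num ) * id / ( num ) ) $]
Step 3: reduce T->F. Stack=[T] ptr=1 lookahead=+ remaining=[+ ( ( num ) * ( num ) * id / ( num ) ) $]
Step 4: reduce E->T. Stack=[E] ptr=1 lookahead=+ remaining=[+ ( ( num ) * ( num ) * id / ( num ) ) $]
Step 5: shift +. Stack=[E +] ptr=2 lookahead=( remaining=[( ( num ) * ( num ) * id / ( num ) ) $]
Step 6: shift (. Stack=[E + (] ptr=3 lookahead=( remaining=[( num ) * ( num ) * id / ( num ) ) $]
Step 7: shift (. Stack=[E + ( (] ptr=4 lookahead=num remaining=[num ) * ( num ) * id / ( num ) ) $]
Step 8: shift num. Stack=[E + ( ( num] ptr=5 lookahead=) remaining=[) * ( num ) * id / ( num ) ) $]
Step 9: reduce F->num. Stack=[E + ( ( F] ptr=5 lookahead=) remaining=[) * ( num ) * id / ( num ) ) $]
Step 10: reduce T->F. Stack=[E + ( ( T] ptr=5 lookahead=) remaining=[) * ( num ) * id / ( num ) ) $]
Step 11: reduce E->T. Stack=[E + ( ( E] ptr=5 lookahead=) remaining=[) * ( num ) * id / ( num ) ) $]
Step 12: shift ). Stack=[E + ( ( E )] ptr=6 lookahead=* remaining=[* ( num ) * id / ( num ) ) $]
Step 13: reduce F->( E ). Stack=[E + ( F] ptr=6 lookahead=* remaining=[* ( num ) * id / ( num ) ) $]
Step 14: reduce T->F. Stack=[E + ( T] ptr=6 lookahead=* remaining=[* ( num ) * id / ( num ) ) $]
Step 15: shift *. Stack=[E + ( T *] ptr=7 lookahead=( remaining=[( num ) * id / ( num ) ) $]
Step 16: shift (. Stack=[E + ( T * (] ptr=8 lookahead=num remaining=[num ) * id / ( num ) ) $]
Step 17: shift num. Stack=[E + ( T * ( num] ptr=9 lookahead=) remaining=[) * id / ( num ) ) $]
Step 18: reduce F->num. Stack=[E + ( T * ( F] ptr=9 lookahead=) remaining=[) * id / ( num ) ) $]
Step 19: reduce T->F. Stack=[E + ( T * ( T] ptr=9 lookahead=) remaining=[) * id / ( num ) ) $]
Step 20: reduce E->T. Stack=[E + ( T * ( E] ptr=9 lookahead=) remaining=[) * id / ( num ) ) $]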